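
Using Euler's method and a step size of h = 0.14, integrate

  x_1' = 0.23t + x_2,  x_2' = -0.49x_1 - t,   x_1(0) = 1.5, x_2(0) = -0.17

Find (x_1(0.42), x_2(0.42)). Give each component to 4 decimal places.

1.3964, -0.5319

Euler on (x_1,x_2): x_1_{n+1} = x_1_n + h·x_1', x_2_{n+1} = x_2_n + h·x_2'.
0.000000: (1.500000, -0.170000); f=(-0.170000, -0.735000) → (1.476200, -0.272900)
0.140000: (1.476200, -0.272900); f=(-0.240700, -0.863338) → (1.442502, -0.393767)
0.280000: (1.442502, -0.393767); f=(-0.329367, -0.986826) → (1.396391, -0.531923)
(x_1(0.42), x_2(0.42)) ≈ (1.3964, -0.5319)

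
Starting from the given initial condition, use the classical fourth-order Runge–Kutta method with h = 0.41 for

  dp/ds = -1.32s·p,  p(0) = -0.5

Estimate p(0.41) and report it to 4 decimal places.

RK4: k1 = f(s_n, p_n); k2 = f(s_n + h/2, p_n + (h/2)·k1); k3 = f(s_n + h/2, p_n + (h/2)·k2); k4 = f(s_n + h, p_n + h·k3); p_{n+1} = p_n + (h/6)·(k1 + 2k2 + 2k3 + k4).
s=0.000000, p=-0.500000:
  k1 = f(0.000000, -0.500000) = 0.000000
  k2 = f(0.205000, -0.500000) = 0.135300
  k3 = f(0.205000, -0.472264) = 0.127795
  k4 = f(0.410000, -0.447604) = 0.242243
  p ← -0.500000 + (0.41/6)·(k1 + 2k2 + 2k3 + k4) = -0.447490
p(0.41) ≈ -0.4475

-0.4475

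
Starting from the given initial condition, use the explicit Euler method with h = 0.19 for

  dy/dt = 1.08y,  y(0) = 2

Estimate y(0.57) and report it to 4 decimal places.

Euler: y_{n+1} = y_n + h·f(t_n, y_n).
t=0.000000, y=2.000000: f=2.160000 → y ← 2.000000 + 0.19·2.160000 = 2.410400
t=0.190000, y=2.410400: f=2.603232 → y ← 2.410400 + 0.19·2.603232 = 2.905014
t=0.380000, y=2.905014: f=3.137415 → y ← 2.905014 + 0.19·3.137415 = 3.501123
y(0.57) ≈ 3.5011

3.5011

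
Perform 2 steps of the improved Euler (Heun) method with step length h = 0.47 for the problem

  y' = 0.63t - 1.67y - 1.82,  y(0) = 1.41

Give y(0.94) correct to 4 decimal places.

Heun: k1 = f(t_n, y_n); k2 = f(t_n + h, y_n + h·k1); y_{n+1} = y_n + (h/2)·(k1 + k2).
t=0.000000, y=1.410000:
  k1 = f(0.000000, 1.410000) = -4.174700
  k2 = f(0.470000, -0.552109) = -0.601878
  y ← 1.410000 + (0.47/2)·(-4.174700 + (-0.601878)) = 0.287504
t=0.470000, y=0.287504:
  k1 = f(0.470000, 0.287504) = -2.004032
  k2 = f(0.940000, -0.654391) = -0.134967
  y ← 0.287504 + (0.47/2)·(-2.004032 + (-0.134967)) = -0.215161
y(0.94) ≈ -0.2152

-0.2152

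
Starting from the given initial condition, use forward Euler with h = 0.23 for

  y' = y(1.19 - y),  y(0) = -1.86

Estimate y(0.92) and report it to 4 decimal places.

Euler: y_{n+1} = y_n + h·f(t_n, y_n).
t=0.000000, y=-1.860000: f=-5.673000 → y ← -1.860000 + 0.23·(-5.673000) = -3.164790
t=0.230000, y=-3.164790: f=-13.781996 → y ← -3.164790 + 0.23·(-13.781996) = -6.334649
t=0.460000, y=-6.334649: f=-47.666011 → y ← -6.334649 + 0.23·(-47.666011) = -17.297832
t=0.690000, y=-17.297832: f=-319.799396 → y ← -17.297832 + 0.23·(-319.799396) = -90.851693
y(0.92) ≈ -90.8517

-90.8517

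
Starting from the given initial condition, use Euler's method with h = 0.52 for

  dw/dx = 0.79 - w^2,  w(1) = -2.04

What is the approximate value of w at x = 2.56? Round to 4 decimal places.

Euler: w_{n+1} = w_n + h·f(x_n, w_n).
x=1.000000, w=-2.040000: f=-3.371600 → w ← -2.040000 + 0.52·(-3.371600) = -3.793232
x=1.520000, w=-3.793232: f=-13.598609 → w ← -3.793232 + 0.52·(-13.598609) = -10.864509
x=2.040000, w=-10.864509: f=-117.247549 → w ← -10.864509 + 0.52·(-117.247549) = -71.833234
w(2.56) ≈ -71.8332

-71.8332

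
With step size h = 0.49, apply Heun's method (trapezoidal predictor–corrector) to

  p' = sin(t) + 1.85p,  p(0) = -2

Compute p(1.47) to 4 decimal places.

-22.6577

Heun: k1 = f(t_n, p_n); k2 = f(t_n + h, p_n + h·k1); p_{n+1} = p_n + (h/2)·(k1 + k2).
t=0.000000, p=-2.000000:
  k1 = f(0.000000, -2.000000) = -3.700000
  k2 = f(0.490000, -3.813000) = -6.583424
  p ← -2.000000 + (0.49/2)·(-3.700000 + (-6.583424)) = -4.519439
t=0.490000, p=-4.519439:
  k1 = f(0.490000, -4.519439) = -7.890336
  k2 = f(0.980000, -8.385704) = -14.683054
  p ← -4.519439 + (0.49/2)·(-7.890336 + (-14.683054)) = -10.049920
t=0.980000, p=-10.049920:
  k1 = f(0.980000, -10.049920) = -17.761854
  k2 = f(1.470000, -18.753228) = -33.698547
  p ← -10.049920 + (0.49/2)·(-17.761854 + (-33.698547)) = -22.657718
p(1.47) ≈ -22.6577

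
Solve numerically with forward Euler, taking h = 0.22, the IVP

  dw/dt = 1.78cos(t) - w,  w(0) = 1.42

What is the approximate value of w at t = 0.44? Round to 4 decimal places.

1.5515

Euler: w_{n+1} = w_n + h·f(t_n, w_n).
t=0.000000, w=1.420000: f=0.360000 → w ← 1.420000 + 0.22·0.360000 = 1.499200
t=0.220000, w=1.499200: f=0.237897 → w ← 1.499200 + 0.22·0.237897 = 1.551537
w(0.44) ≈ 1.5515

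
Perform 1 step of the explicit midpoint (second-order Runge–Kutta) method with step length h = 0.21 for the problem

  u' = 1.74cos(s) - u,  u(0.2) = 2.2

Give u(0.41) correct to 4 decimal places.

Midpoint: k1 = f(s_n, u_n); k2 = f(s_n + h/2, u_n + (h/2)·k1); u_{n+1} = u_n + h·k2.
s=0.200000, u=2.200000:
  k1 = f(0.200000, 2.200000) = -0.494684
  k2 = f(0.305000, 2.148058) = -0.488364
  u ← 2.200000 + 0.21·(-0.488364) = 2.097443
u(0.41) ≈ 2.0974

2.0974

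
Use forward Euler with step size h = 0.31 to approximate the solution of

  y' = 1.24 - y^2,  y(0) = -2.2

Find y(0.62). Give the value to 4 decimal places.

-6.3403

Euler: y_{n+1} = y_n + h·f(x_n, y_n).
x=0.000000, y=-2.200000: f=-3.600000 → y ← -2.200000 + 0.31·(-3.600000) = -3.316000
x=0.310000, y=-3.316000: f=-9.755856 → y ← -3.316000 + 0.31·(-9.755856) = -6.340315
y(0.62) ≈ -6.3403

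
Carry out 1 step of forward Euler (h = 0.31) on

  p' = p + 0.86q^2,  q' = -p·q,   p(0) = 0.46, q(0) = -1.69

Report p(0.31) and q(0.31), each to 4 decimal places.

1.3640, -1.4490

Euler on (p,q): p_{n+1} = p_n + h·p', q_{n+1} = q_n + h·q'.
0.000000: (0.460000, -1.690000); f=(2.916246, 0.777400) → (1.364036, -1.449006)
(p(0.31), q(0.31)) ≈ (1.3640, -1.4490)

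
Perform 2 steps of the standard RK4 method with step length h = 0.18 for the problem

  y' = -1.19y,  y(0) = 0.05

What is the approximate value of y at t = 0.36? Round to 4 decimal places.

0.0326

RK4: k1 = f(t_n, y_n); k2 = f(t_n + h/2, y_n + (h/2)·k1); k3 = f(t_n + h/2, y_n + (h/2)·k2); k4 = f(t_n + h, y_n + h·k3); y_{n+1} = y_n + (h/6)·(k1 + 2k2 + 2k3 + k4).
t=0.000000, y=0.050000:
  k1 = f(0.000000, 0.050000) = -0.059500
  k2 = f(0.090000, 0.044645) = -0.053128
  k3 = f(0.090000, 0.045219) = -0.053810
  k4 = f(0.180000, 0.040314) = -0.047974
  y ← 0.050000 + (0.18/6)·(k1 + 2k2 + 2k3 + k4) = 0.040360
t=0.180000, y=0.040360:
  k1 = f(0.180000, 0.040360) = -0.048028
  k2 = f(0.270000, 0.036037) = -0.042884
  k3 = f(0.270000, 0.036500) = -0.043435
  k4 = f(0.360000, 0.032541) = -0.038724
  y ← 0.040360 + (0.18/6)·(k1 + 2k2 + 2k3 + k4) = 0.032578
y(0.36) ≈ 0.0326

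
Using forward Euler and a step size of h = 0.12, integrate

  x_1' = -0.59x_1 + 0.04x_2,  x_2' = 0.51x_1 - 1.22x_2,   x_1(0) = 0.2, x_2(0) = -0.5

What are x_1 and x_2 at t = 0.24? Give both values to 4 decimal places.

Euler on (x_1,x_2): x_1_{n+1} = x_1_n + h·x_1', x_2_{n+1} = x_2_n + h·x_2'.
0.000000: (0.200000, -0.500000); f=(-0.138000, 0.712000) → (0.183440, -0.414560)
0.120000: (0.183440, -0.414560); f=(-0.124812, 0.599318) → (0.168463, -0.342642)
(x_1(0.24), x_2(0.24)) ≈ (0.1685, -0.3426)

0.1685, -0.3426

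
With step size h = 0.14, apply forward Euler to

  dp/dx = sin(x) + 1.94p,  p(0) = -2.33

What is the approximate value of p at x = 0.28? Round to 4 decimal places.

Euler: p_{n+1} = p_n + h·f(x_n, p_n).
x=0.000000, p=-2.330000: f=-4.520200 → p ← -2.330000 + 0.14·(-4.520200) = -2.962828
x=0.140000, p=-2.962828: f=-5.608343 → p ← -2.962828 + 0.14·(-5.608343) = -3.747996
p(0.28) ≈ -3.7480

-3.7480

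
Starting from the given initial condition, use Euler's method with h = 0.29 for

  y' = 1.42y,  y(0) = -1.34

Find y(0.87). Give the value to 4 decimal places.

-3.7707

Euler: y_{n+1} = y_n + h·f(t_n, y_n).
t=0.000000, y=-1.340000: f=-1.902800 → y ← -1.340000 + 0.29·(-1.902800) = -1.891812
t=0.290000, y=-1.891812: f=-2.686373 → y ← -1.891812 + 0.29·(-2.686373) = -2.670860
t=0.580000, y=-2.670860: f=-3.792621 → y ← -2.670860 + 0.29·(-3.792621) = -3.770720
y(0.87) ≈ -3.7707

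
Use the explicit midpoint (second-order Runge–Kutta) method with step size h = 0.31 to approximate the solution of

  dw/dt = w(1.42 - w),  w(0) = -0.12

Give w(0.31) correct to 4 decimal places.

Midpoint: k1 = f(t_n, w_n); k2 = f(t_n + h/2, w_n + (h/2)·k1); w_{n+1} = w_n + h·k2.
t=0.000000, w=-0.120000:
  k1 = f(0.000000, -0.120000) = -0.184800
  k2 = f(0.155000, -0.148644) = -0.233170
  w ← -0.120000 + 0.31·(-0.233170) = -0.192283
w(0.31) ≈ -0.1923

-0.1923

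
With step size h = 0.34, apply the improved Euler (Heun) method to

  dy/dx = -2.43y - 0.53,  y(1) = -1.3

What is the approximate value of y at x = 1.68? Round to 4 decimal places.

Heun: k1 = f(x_n, y_n); k2 = f(x_n + h, y_n + h·k1); y_{n+1} = y_n + (h/2)·(k1 + k2).
x=1.000000, y=-1.300000:
  k1 = f(1.000000, -1.300000) = 2.629000
  k2 = f(1.340000, -0.406140) = 0.456920
  y ← -1.300000 + (0.34/2)·(2.629000 + 0.456920) = -0.775394
x=1.340000, y=-0.775394:
  k1 = f(1.340000, -0.775394) = 1.354206
  k2 = f(1.680000, -0.314963) = 0.235361
  y ← -0.775394 + (0.34/2)·(1.354206 + 0.235361) = -0.505167
y(1.68) ≈ -0.5052

-0.5052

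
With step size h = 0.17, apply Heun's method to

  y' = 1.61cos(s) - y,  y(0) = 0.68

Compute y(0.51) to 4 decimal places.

1.0167

Heun: k1 = f(s_n, y_n); k2 = f(s_n + h, y_n + h·k1); y_{n+1} = y_n + (h/2)·(k1 + k2).
s=0.000000, y=0.680000:
  k1 = f(0.000000, 0.680000) = 0.930000
  k2 = f(0.170000, 0.838100) = 0.748691
  y ← 0.680000 + (0.17/2)·(0.930000 + 0.748691) = 0.822689
s=0.170000, y=0.822689:
  k1 = f(0.170000, 0.822689) = 0.764103
  k2 = f(0.340000, 0.952586) = 0.565249
  y ← 0.822689 + (0.17/2)·(0.764103 + 0.565249) = 0.935684
s=0.340000, y=0.935684:
  k1 = f(0.340000, 0.935684) = 0.582151
  k2 = f(0.510000, 1.034649) = 0.370469
  y ← 0.935684 + (0.17/2)·(0.582151 + 0.370469) = 1.016656
y(0.51) ≈ 1.0167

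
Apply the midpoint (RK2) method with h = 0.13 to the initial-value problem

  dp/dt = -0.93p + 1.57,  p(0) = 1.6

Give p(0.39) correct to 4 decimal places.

1.6268

Midpoint: k1 = f(t_n, p_n); k2 = f(t_n + h/2, p_n + (h/2)·k1); p_{n+1} = p_n + h·k2.
t=0.000000, p=1.600000:
  k1 = f(0.000000, 1.600000) = 0.082000
  k2 = f(0.065000, 1.605330) = 0.077043
  p ← 1.600000 + 0.13·0.077043 = 1.610016
t=0.130000, p=1.610016:
  k1 = f(0.130000, 1.610016) = 0.072685
  k2 = f(0.195000, 1.614740) = 0.068292
  p ← 1.610016 + 0.13·0.068292 = 1.618894
t=0.260000, p=1.618894:
  k1 = f(0.260000, 1.618894) = 0.064429
  k2 = f(0.325000, 1.623081) = 0.060534
  p ← 1.618894 + 0.13·0.060534 = 1.626763
p(0.39) ≈ 1.6268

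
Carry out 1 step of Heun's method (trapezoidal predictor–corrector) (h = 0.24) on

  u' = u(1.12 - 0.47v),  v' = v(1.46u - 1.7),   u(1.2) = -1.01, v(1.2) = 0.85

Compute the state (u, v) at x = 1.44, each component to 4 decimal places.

-1.2430, 0.4429

Heun on (u,v): k1 = f(x_n, state_n); k2 = f(x_n + h, state_n + h·k1); state_{n+1} = state_n + (h/2)·(k1 + k2).
1.200000: (-1.010000, 0.850000)
  k1 = (-0.727705, -2.698410)
  predictor → (-1.184649, 0.202382)
  k2 = (-1.214124, -0.694085)
  → (-1.243019, 0.442901)
(u(1.44), v(1.44)) ≈ (-1.2430, 0.4429)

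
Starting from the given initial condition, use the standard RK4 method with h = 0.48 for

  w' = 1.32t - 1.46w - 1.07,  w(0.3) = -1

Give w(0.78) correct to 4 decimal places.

-0.6067

RK4: k1 = f(t_n, w_n); k2 = f(t_n + h/2, w_n + (h/2)·k1); k3 = f(t_n + h/2, w_n + (h/2)·k2); k4 = f(t_n + h, w_n + h·k3); w_{n+1} = w_n + (h/6)·(k1 + 2k2 + 2k3 + k4).
t=0.300000, w=-1.000000:
  k1 = f(0.300000, -1.000000) = 0.786000
  k2 = f(0.540000, -0.811360) = 0.827386
  k3 = f(0.540000, -0.801427) = 0.812884
  k4 = f(0.780000, -0.609816) = 0.849931
  w ← -1.000000 + (0.48/6)·(k1 + 2k2 + 2k3 + k4) = -0.606682
w(0.78) ≈ -0.6067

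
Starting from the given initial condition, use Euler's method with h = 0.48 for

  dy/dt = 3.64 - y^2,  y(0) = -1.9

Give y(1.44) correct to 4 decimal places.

-1.7318

Euler: y_{n+1} = y_n + h·f(t_n, y_n).
t=0.000000, y=-1.900000: f=0.030000 → y ← -1.900000 + 0.48·0.030000 = -1.885600
t=0.480000, y=-1.885600: f=0.084513 → y ← -1.885600 + 0.48·0.084513 = -1.845034
t=0.960000, y=-1.845034: f=0.235850 → y ← -1.845034 + 0.48·0.235850 = -1.731826
y(1.44) ≈ -1.7318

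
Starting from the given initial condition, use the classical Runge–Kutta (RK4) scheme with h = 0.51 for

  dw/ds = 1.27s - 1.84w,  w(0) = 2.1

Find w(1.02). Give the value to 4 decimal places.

RK4: k1 = f(s_n, w_n); k2 = f(s_n + h/2, w_n + (h/2)·k1); k3 = f(s_n + h/2, w_n + (h/2)·k2); k4 = f(s_n + h, w_n + h·k3); w_{n+1} = w_n + (h/6)·(k1 + 2k2 + 2k3 + k4).
s=0.000000, w=2.100000:
  k1 = f(0.000000, 2.100000) = -3.864000
  k2 = f(0.255000, 1.114680) = -1.727161
  k3 = f(0.255000, 1.659574) = -2.729766
  k4 = f(0.510000, 0.707819) = -0.654688
  w ← 2.100000 + (0.51/6)·(k1 + 2k2 + 2k3 + k4) = 0.958234
s=0.510000, w=0.958234:
  k1 = f(0.510000, 0.958234) = -1.115450
  k2 = f(0.765000, 0.673794) = -0.268231
  k3 = f(0.765000, 0.889835) = -0.665746
  k4 = f(1.020000, 0.618703) = 0.156986
  w ← 0.958234 + (0.51/6)·(k1 + 2k2 + 2k3 + k4) = 0.717988
w(1.02) ≈ 0.7180

0.7180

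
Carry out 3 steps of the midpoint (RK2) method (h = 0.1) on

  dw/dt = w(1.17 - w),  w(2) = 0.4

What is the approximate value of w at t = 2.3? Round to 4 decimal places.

Midpoint: k1 = f(t_n, w_n); k2 = f(t_n + h/2, w_n + (h/2)·k1); w_{n+1} = w_n + h·k2.
t=2.000000, w=0.400000:
  k1 = f(2.000000, 0.400000) = 0.308000
  k2 = f(2.050000, 0.415400) = 0.313461
  w ← 0.400000 + 0.1·0.313461 = 0.431346
t=2.100000, w=0.431346:
  k1 = f(2.100000, 0.431346) = 0.318615
  k2 = f(2.150000, 0.447277) = 0.323257
  w ← 0.431346 + 0.1·0.323257 = 0.463672
t=2.200000, w=0.463672:
  k1 = f(2.200000, 0.463672) = 0.327504
  k2 = f(2.250000, 0.480047) = 0.331210
  w ← 0.463672 + 0.1·0.331210 = 0.496793
w(2.3) ≈ 0.4968

0.4968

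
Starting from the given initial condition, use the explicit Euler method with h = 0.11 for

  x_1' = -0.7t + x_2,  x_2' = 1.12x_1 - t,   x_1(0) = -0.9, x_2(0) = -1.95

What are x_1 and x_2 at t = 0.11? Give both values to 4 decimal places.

Euler on (x_1,x_2): x_1_{n+1} = x_1_n + h·x_1', x_2_{n+1} = x_2_n + h·x_2'.
0.000000: (-0.900000, -1.950000); f=(-1.950000, -1.008000) → (-1.114500, -2.060880)
(x_1(0.11), x_2(0.11)) ≈ (-1.1145, -2.0609)

-1.1145, -2.0609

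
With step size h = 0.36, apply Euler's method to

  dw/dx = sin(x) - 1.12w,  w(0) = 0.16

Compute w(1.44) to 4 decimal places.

0.5246

Euler: w_{n+1} = w_n + h·f(x_n, w_n).
x=0.000000, w=0.160000: f=-0.179200 → w ← 0.160000 + 0.36·(-0.179200) = 0.095488
x=0.360000, w=0.095488: f=0.245328 → w ← 0.095488 + 0.36·0.245328 = 0.183806
x=0.720000, w=0.183806: f=0.453522 → w ← 0.183806 + 0.36·0.453522 = 0.347074
x=1.080000, w=0.347074: f=0.493235 → w ← 0.347074 + 0.36·0.493235 = 0.524639
w(1.44) ≈ 0.5246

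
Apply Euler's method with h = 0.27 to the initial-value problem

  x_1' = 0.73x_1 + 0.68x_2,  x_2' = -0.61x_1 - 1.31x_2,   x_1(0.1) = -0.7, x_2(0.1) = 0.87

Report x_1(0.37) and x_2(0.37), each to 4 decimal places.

Euler on (x_1,x_2): x_1_{n+1} = x_1_n + h·x_1', x_2_{n+1} = x_2_n + h·x_2'.
0.100000: (-0.700000, 0.870000); f=(0.080600, -0.712700) → (-0.678238, 0.677571)
(x_1(0.37), x_2(0.37)) ≈ (-0.6782, 0.6776)

-0.6782, 0.6776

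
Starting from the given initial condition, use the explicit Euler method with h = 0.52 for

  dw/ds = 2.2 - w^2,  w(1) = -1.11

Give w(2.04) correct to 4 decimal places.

0.3459

Euler: w_{n+1} = w_n + h·f(s_n, w_n).
s=1.000000, w=-1.110000: f=0.967900 → w ← -1.110000 + 0.52·0.967900 = -0.606692
s=1.520000, w=-0.606692: f=1.831925 → w ← -0.606692 + 0.52·1.831925 = 0.345909
w(2.04) ≈ 0.3459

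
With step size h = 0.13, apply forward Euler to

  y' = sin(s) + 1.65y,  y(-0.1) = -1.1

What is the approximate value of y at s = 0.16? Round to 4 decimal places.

-1.6344

Euler: y_{n+1} = y_n + h·f(s_n, y_n).
s=-0.100000, y=-1.100000: f=-1.914833 → y ← -1.100000 + 0.13·(-1.914833) = -1.348928
s=0.030000, y=-1.348928: f=-2.195736 → y ← -1.348928 + 0.13·(-2.195736) = -1.634374
y(0.16) ≈ -1.6344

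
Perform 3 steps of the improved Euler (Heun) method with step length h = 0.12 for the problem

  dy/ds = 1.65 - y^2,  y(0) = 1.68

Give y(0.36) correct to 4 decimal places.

1.4318

Heun: k1 = f(s_n, y_n); k2 = f(s_n + h, y_n + h·k1); y_{n+1} = y_n + (h/2)·(k1 + k2).
s=0.000000, y=1.680000:
  k1 = f(0.000000, 1.680000) = -1.172400
  k2 = f(0.120000, 1.539312) = -0.719481
  y ← 1.680000 + (0.12/2)·(-1.172400 + (-0.719481)) = 1.566487
s=0.120000, y=1.566487:
  k1 = f(0.120000, 1.566487) = -0.803882
  k2 = f(0.240000, 1.470021) = -0.510963
  y ← 1.566487 + (0.12/2)·(-0.803882 + (-0.510963)) = 1.487596
s=0.240000, y=1.487596:
  k1 = f(0.240000, 1.487596) = -0.562943
  k2 = f(0.360000, 1.420043) = -0.366523
  y ← 1.487596 + (0.12/2)·(-0.562943 + (-0.366523)) = 1.431828
y(0.36) ≈ 1.4318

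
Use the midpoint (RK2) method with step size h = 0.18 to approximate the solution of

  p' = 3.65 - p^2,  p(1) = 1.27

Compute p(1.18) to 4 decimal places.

1.5468

Midpoint: k1 = f(s_n, p_n); k2 = f(s_n + h/2, p_n + (h/2)·k1); p_{n+1} = p_n + h·k2.
s=1.000000, p=1.270000:
  k1 = f(1.000000, 1.270000) = 2.037100
  k2 = f(1.090000, 1.453339) = 1.537806
  p ← 1.270000 + 0.18·1.537806 = 1.546805
p(1.18) ≈ 1.5468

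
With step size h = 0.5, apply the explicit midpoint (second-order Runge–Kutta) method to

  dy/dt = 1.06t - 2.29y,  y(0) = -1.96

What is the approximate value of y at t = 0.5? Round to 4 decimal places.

Midpoint: k1 = f(t_n, y_n); k2 = f(t_n + h/2, y_n + (h/2)·k1); y_{n+1} = y_n + h·k2.
t=0.000000, y=-1.960000:
  k1 = f(0.000000, -1.960000) = 4.488400
  k2 = f(0.250000, -0.837900) = 2.183791
  y ← -1.960000 + 0.5·2.183791 = -0.868105
y(0.5) ≈ -0.8681

-0.8681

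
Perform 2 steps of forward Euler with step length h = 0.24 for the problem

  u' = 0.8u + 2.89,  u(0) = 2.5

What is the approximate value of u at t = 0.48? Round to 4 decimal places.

Euler: u_{n+1} = u_n + h·f(t_n, u_n).
t=0.000000, u=2.500000: f=4.890000 → u ← 2.500000 + 0.24·4.890000 = 3.673600
t=0.240000, u=3.673600: f=5.828880 → u ← 3.673600 + 0.24·5.828880 = 5.072531
u(0.48) ≈ 5.0725

5.0725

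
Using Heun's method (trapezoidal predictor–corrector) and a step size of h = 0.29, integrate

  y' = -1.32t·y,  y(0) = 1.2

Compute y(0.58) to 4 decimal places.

0.9586

Heun: k1 = f(t_n, y_n); k2 = f(t_n + h, y_n + h·k1); y_{n+1} = y_n + (h/2)·(k1 + k2).
t=0.000000, y=1.200000:
  k1 = f(0.000000, 1.200000) = 0.000000
  k2 = f(0.290000, 1.200000) = -0.459360
  y ← 1.200000 + (0.29/2)·(0.000000 + (-0.459360)) = 1.133393
t=0.290000, y=1.133393:
  k1 = f(0.290000, 1.133393) = -0.433863
  k2 = f(0.580000, 1.007573) = -0.771398
  y ← 1.133393 + (0.29/2)·(-0.433863 + (-0.771398)) = 0.958630
y(0.58) ≈ 0.9586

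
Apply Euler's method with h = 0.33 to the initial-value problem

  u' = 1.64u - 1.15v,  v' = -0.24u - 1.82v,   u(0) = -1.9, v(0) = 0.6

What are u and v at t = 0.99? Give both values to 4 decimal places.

-7.8786, 0.5590

Euler on (u,v): u_{n+1} = u_n + h·u', v_{n+1} = v_n + h·v'.
0.000000: (-1.900000, 0.600000); f=(-3.806000, -0.636000) → (-3.155980, 0.390120)
0.330000: (-3.155980, 0.390120); f=(-5.624445, 0.047417) → (-5.012047, 0.405768)
0.660000: (-5.012047, 0.405768); f=(-8.686390, 0.464394) → (-7.878555, 0.559018)
(u(0.99), v(0.99)) ≈ (-7.8786, 0.5590)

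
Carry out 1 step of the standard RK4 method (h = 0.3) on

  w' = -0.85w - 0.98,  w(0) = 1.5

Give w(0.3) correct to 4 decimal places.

RK4: k1 = f(t_n, w_n); k2 = f(t_n + h/2, w_n + (h/2)·k1); k3 = f(t_n + h/2, w_n + (h/2)·k2); k4 = f(t_n + h, w_n + h·k3); w_{n+1} = w_n + (h/6)·(k1 + 2k2 + 2k3 + k4).
t=0.000000, w=1.500000:
  k1 = f(0.000000, 1.500000) = -2.255000
  k2 = f(0.150000, 1.161750) = -1.967488
  k3 = f(0.150000, 1.204877) = -2.004145
  k4 = f(0.300000, 0.898756) = -1.743943
  w ← 1.500000 + (0.3/6)·(k1 + 2k2 + 2k3 + k4) = 0.902890
w(0.3) ≈ 0.9029

0.9029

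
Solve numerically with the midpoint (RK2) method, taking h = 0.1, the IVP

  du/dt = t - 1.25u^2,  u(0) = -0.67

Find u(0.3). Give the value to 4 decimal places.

Midpoint: k1 = f(t_n, u_n); k2 = f(t_n + h/2, u_n + (h/2)·k1); u_{n+1} = u_n + h·k2.
t=0.000000, u=-0.670000:
  k1 = f(0.000000, -0.670000) = -0.561125
  k2 = f(0.050000, -0.698056) = -0.559103
  u ← -0.670000 + 0.1·(-0.559103) = -0.725910
t=0.100000, u=-0.725910:
  k1 = f(0.100000, -0.725910) = -0.558682
  k2 = f(0.150000, -0.753844) = -0.560352
  u ← -0.725910 + 0.1·(-0.560352) = -0.781945
t=0.200000, u=-0.781945:
  k1 = f(0.200000, -0.781945) = -0.564298
  k2 = f(0.250000, -0.810160) = -0.570450
  u ← -0.781945 + 0.1·(-0.570450) = -0.838990
u(0.3) ≈ -0.8390

-0.8390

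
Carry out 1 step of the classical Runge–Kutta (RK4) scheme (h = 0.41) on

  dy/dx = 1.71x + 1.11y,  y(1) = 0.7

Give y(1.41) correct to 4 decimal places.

2.1589

RK4: k1 = f(x_n, y_n); k2 = f(x_n + h/2, y_n + (h/2)·k1); k3 = f(x_n + h/2, y_n + (h/2)·k2); k4 = f(x_n + h, y_n + h·k3); y_{n+1} = y_n + (h/6)·(k1 + 2k2 + 2k3 + k4).
x=1.000000, y=0.700000:
  k1 = f(1.000000, 0.700000) = 2.487000
  k2 = f(1.205000, 1.209835) = 3.403467
  k3 = f(1.205000, 1.397711) = 3.612009
  k4 = f(1.410000, 2.180924) = 4.831925
  y ← 0.700000 + (0.41/6)·(k1 + 2k2 + 2k3 + k4) = 2.158908
y(1.41) ≈ 2.1589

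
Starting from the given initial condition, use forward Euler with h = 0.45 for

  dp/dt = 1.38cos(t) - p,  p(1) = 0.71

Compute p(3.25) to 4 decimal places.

Euler: p_{n+1} = p_n + h·f(t_n, p_n).
t=1.000000, p=0.710000: f=0.035617 → p ← 0.710000 + 0.45·0.035617 = 0.726028
t=1.450000, p=0.726028: f=-0.559734 → p ← 0.726028 + 0.45·(-0.559734) = 0.474147
t=1.900000, p=0.474147: f=-0.920287 → p ← 0.474147 + 0.45·(-0.920287) = 0.060018
t=2.350000, p=0.060018: f=-1.029762 → p ← 0.060018 + 0.45·(-1.029762) = -0.403375
t=2.800000, p=-0.403375: f=-0.896892 → p ← -0.403375 + 0.45·(-0.896892) = -0.806976
p(3.25) ≈ -0.8070

-0.8070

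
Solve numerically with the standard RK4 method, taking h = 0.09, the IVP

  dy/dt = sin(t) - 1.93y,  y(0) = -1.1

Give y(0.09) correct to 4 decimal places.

-0.9208

RK4: k1 = f(t_n, y_n); k2 = f(t_n + h/2, y_n + (h/2)·k1); k3 = f(t_n + h/2, y_n + (h/2)·k2); k4 = f(t_n + h, y_n + h·k3); y_{n+1} = y_n + (h/6)·(k1 + 2k2 + 2k3 + k4).
t=0.000000, y=-1.100000:
  k1 = f(0.000000, -1.100000) = 2.123000
  k2 = f(0.045000, -1.004465) = 1.983602
  k3 = f(0.045000, -1.010738) = 1.995709
  k4 = f(0.090000, -0.920386) = 1.866224
  y ← -1.100000 + (0.09/6)·(k1 + 2k2 + 2k3 + k4) = -0.920782
y(0.09) ≈ -0.9208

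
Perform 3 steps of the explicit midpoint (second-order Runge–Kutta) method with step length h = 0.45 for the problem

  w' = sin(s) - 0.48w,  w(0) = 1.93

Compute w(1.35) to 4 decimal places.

1.6589

Midpoint: k1 = f(s_n, w_n); k2 = f(s_n + h/2, w_n + (h/2)·k1); w_{n+1} = w_n + h·k2.
s=0.000000, w=1.930000:
  k1 = f(0.000000, 1.930000) = -0.926400
  k2 = f(0.225000, 1.721560) = -0.603242
  w ← 1.930000 + 0.45·(-0.603242) = 1.658541
s=0.450000, w=1.658541:
  k1 = f(0.450000, 1.658541) = -0.361134
  k2 = f(0.675000, 1.577286) = -0.132200
  w ← 1.658541 + 0.45·(-0.132200) = 1.599051
s=0.900000, w=1.599051:
  k1 = f(0.900000, 1.599051) = 0.015782
  k2 = f(1.125000, 1.602602) = 0.133019
  w ← 1.599051 + 0.45·0.133019 = 1.658909
w(1.35) ≈ 1.6589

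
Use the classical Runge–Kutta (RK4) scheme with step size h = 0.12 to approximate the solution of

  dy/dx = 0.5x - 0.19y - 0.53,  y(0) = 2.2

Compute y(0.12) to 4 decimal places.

RK4: k1 = f(x_n, y_n); k2 = f(x_n + h/2, y_n + (h/2)·k1); k3 = f(x_n + h/2, y_n + (h/2)·k2); k4 = f(x_n + h, y_n + h·k3); y_{n+1} = y_n + (h/6)·(k1 + 2k2 + 2k3 + k4).
x=0.000000, y=2.200000:
  k1 = f(0.000000, 2.200000) = -0.948000
  k2 = f(0.060000, 2.143120) = -0.907193
  k3 = f(0.060000, 2.145568) = -0.907658
  k4 = f(0.120000, 2.091081) = -0.867305
  y ← 2.200000 + (0.12/6)·(k1 + 2k2 + 2k3 + k4) = 2.091100
y(0.12) ≈ 2.0911

2.0911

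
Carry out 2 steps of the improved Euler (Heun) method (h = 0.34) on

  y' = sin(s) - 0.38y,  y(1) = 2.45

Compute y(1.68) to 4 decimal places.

2.4617

Heun: k1 = f(s_n, y_n); k2 = f(s_n + h, y_n + h·k1); y_{n+1} = y_n + (h/2)·(k1 + k2).
s=1.000000, y=2.450000:
  k1 = f(1.000000, 2.450000) = -0.089529
  k2 = f(1.340000, 2.419560) = 0.054052
  y ← 2.450000 + (0.34/2)·(-0.089529 + 0.054052) = 2.443969
s=1.340000, y=2.443969:
  k1 = f(1.340000, 2.443969) = 0.044776
  k2 = f(1.680000, 2.459193) = 0.059550
  y ← 2.443969 + (0.34/2)·(0.044776 + 0.059550) = 2.461704
y(1.68) ≈ 2.4617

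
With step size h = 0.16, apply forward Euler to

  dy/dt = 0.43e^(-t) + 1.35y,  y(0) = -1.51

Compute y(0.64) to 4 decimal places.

Euler: y_{n+1} = y_n + h·f(t_n, y_n).
t=0.000000, y=-1.510000: f=-1.608500 → y ← -1.510000 + 0.16·(-1.608500) = -1.767360
t=0.160000, y=-1.767360: f=-2.019514 → y ← -1.767360 + 0.16·(-2.019514) = -2.090482
t=0.320000, y=-2.090482: f=-2.509907 → y ← -2.090482 + 0.16·(-2.509907) = -2.492067
t=0.480000, y=-2.492067: f=-3.098214 → y ← -2.492067 + 0.16·(-3.098214) = -2.987782
y(0.64) ≈ -2.9878

-2.9878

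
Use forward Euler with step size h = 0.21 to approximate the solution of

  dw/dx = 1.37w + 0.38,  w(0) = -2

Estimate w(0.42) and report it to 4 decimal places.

Euler: w_{n+1} = w_n + h·f(x_n, w_n).
x=0.000000, w=-2.000000: f=-2.360000 → w ← -2.000000 + 0.21·(-2.360000) = -2.495600
x=0.210000, w=-2.495600: f=-3.038972 → w ← -2.495600 + 0.21·(-3.038972) = -3.133784
w(0.42) ≈ -3.1338

-3.1338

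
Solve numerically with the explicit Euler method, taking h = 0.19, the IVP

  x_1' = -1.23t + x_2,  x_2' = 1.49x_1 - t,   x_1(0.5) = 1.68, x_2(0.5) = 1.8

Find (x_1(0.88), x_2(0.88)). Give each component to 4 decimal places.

Euler on (x_1,x_2): x_1_{n+1} = x_1_n + h·x_1', x_2_{n+1} = x_2_n + h·x_2'.
0.500000: (1.680000, 1.800000); f=(1.185000, 2.003200) → (1.905150, 2.180608)
0.690000: (1.905150, 2.180608); f=(1.331908, 2.148673) → (2.158213, 2.588856)
(x_1(0.88), x_2(0.88)) ≈ (2.1582, 2.5889)

2.1582, 2.5889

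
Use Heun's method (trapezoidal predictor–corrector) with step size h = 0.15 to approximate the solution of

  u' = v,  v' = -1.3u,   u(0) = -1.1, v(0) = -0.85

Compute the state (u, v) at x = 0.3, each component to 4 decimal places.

-1.2872, -0.3777

Heun on (u,v): k1 = f(x_n, state_n); k2 = f(x_n + h, state_n + h·k1); state_{n+1} = state_n + (h/2)·(k1 + k2).
0.000000: (-1.100000, -0.850000)
  k1 = (-0.850000, 1.430000)
  predictor → (-1.227500, -0.635500)
  k2 = (-0.635500, 1.595750)
  → (-1.211413, -0.623069)
0.150000: (-1.211413, -0.623069)
  k1 = (-0.623069, 1.574836)
  predictor → (-1.304873, -0.386843)
  k2 = (-0.386843, 1.696335)
  → (-1.287156, -0.377731)
(u(0.3), v(0.3)) ≈ (-1.2872, -0.3777)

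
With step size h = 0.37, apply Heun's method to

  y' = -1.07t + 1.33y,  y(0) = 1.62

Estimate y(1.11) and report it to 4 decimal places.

5.7594

Heun: k1 = f(t_n, y_n); k2 = f(t_n + h, y_n + h·k1); y_{n+1} = y_n + (h/2)·(k1 + k2).
t=0.000000, y=1.620000:
  k1 = f(0.000000, 1.620000) = 2.154600
  k2 = f(0.370000, 2.417202) = 2.818979
  y ← 1.620000 + (0.37/2)·(2.154600 + 2.818979) = 2.540112
t=0.370000, y=2.540112:
  k1 = f(0.370000, 2.540112) = 2.982449
  k2 = f(0.740000, 3.643618) = 4.054212
  y ← 2.540112 + (0.37/2)·(2.982449 + 4.054212) = 3.841894
t=0.740000, y=3.841894:
  k1 = f(0.740000, 3.841894) = 4.317920
  k2 = f(1.110000, 5.439525) = 6.046868
  y ← 3.841894 + (0.37/2)·(4.317920 + 6.046868) = 5.759380
y(1.11) ≈ 5.7594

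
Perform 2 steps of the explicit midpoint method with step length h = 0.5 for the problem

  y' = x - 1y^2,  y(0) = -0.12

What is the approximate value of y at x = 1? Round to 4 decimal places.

0.3649

Midpoint: k1 = f(x_n, y_n); k2 = f(x_n + h/2, y_n + (h/2)·k1); y_{n+1} = y_n + h·k2.
x=0.000000, y=-0.120000:
  k1 = f(0.000000, -0.120000) = -0.014400
  k2 = f(0.250000, -0.123600) = 0.234723
  y ← -0.120000 + 0.5·0.234723 = -0.002638
x=0.500000, y=-0.002638:
  k1 = f(0.500000, -0.002638) = 0.499993
  k2 = f(0.750000, 0.122360) = 0.735028
  y ← -0.002638 + 0.5·0.735028 = 0.364876
y(1) ≈ 0.3649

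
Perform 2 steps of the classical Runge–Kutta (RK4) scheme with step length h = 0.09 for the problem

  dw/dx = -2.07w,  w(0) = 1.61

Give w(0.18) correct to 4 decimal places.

1.1092

RK4: k1 = f(x_n, w_n); k2 = f(x_n + h/2, w_n + (h/2)·k1); k3 = f(x_n + h/2, w_n + (h/2)·k2); k4 = f(x_n + h, w_n + h·k3); w_{n+1} = w_n + (h/6)·(k1 + 2k2 + 2k3 + k4).
x=0.000000, w=1.610000:
  k1 = f(0.000000, 1.610000) = -3.332700
  k2 = f(0.045000, 1.460029) = -3.022259
  k3 = f(0.045000, 1.473998) = -3.051177
  k4 = f(0.090000, 1.335394) = -2.764266
  w ← 1.610000 + (0.09/6)·(k1 + 2k2 + 2k3 + k4) = 1.336342
x=0.090000, w=1.336342:
  k1 = f(0.090000, 1.336342) = -2.766229
  k2 = f(0.135000, 1.211862) = -2.508555
  k3 = f(0.135000, 1.223457) = -2.532557
  k4 = f(0.180000, 1.108412) = -2.294413
  w ← 1.336342 + (0.09/6)·(k1 + 2k2 + 2k3 + k4) = 1.109199
w(0.18) ≈ 1.1092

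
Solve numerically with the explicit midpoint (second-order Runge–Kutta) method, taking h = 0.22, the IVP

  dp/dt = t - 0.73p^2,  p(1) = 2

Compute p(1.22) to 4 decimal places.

1.7303

Midpoint: k1 = f(t_n, p_n); k2 = f(t_n + h/2, p_n + (h/2)·k1); p_{n+1} = p_n + h·k2.
t=1.000000, p=2.000000:
  k1 = f(1.000000, 2.000000) = -1.920000
  k2 = f(1.110000, 1.788800) = -1.225858
  p ← 2.000000 + 0.22·(-1.225858) = 1.730311
p(1.22) ≈ 1.7303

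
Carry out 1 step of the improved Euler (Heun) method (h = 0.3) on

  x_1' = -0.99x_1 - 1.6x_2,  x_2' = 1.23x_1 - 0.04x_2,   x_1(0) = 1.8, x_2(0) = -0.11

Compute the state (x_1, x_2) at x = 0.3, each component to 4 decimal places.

Heun on (x_1,x_2): k1 = f(x_n, state_n); k2 = f(x_n + h, state_n + h·k1); state_{n+1} = state_n + (h/2)·(k1 + k2).
0.000000: (1.800000, -0.110000)
  k1 = (-1.606000, 2.218400)
  predictor → (1.318200, 0.555520)
  k2 = (-2.193850, 1.599165)
  → (1.230023, 0.462635)
(x_1(0.3), x_2(0.3)) ≈ (1.2300, 0.4626)

1.2300, 0.4626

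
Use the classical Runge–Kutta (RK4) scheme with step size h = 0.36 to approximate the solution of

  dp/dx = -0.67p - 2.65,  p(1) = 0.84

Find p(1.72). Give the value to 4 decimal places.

RK4: k1 = f(x_n, p_n); k2 = f(x_n + h/2, p_n + (h/2)·k1); k3 = f(x_n + h/2, p_n + (h/2)·k2); k4 = f(x_n + h, p_n + h·k3); p_{n+1} = p_n + (h/6)·(k1 + 2k2 + 2k3 + k4).
x=1.000000, p=0.840000:
  k1 = f(1.000000, 0.840000) = -3.212800
  k2 = f(1.180000, 0.261696) = -2.825336
  k3 = f(1.180000, 0.331439) = -2.872064
  k4 = f(1.360000, -0.193943) = -2.520058
  p ← 0.840000 + (0.36/6)·(k1 + 2k2 + 2k3 + k4) = -0.187660
x=1.360000, p=-0.187660:
  k1 = f(1.360000, -0.187660) = -2.524268
  k2 = f(1.540000, -0.642028) = -2.219841
  k3 = f(1.540000, -0.587231) = -2.256555
  k4 = f(1.720000, -1.000019) = -1.979987
  p ← -0.187660 + (0.36/6)·(k1 + 2k2 + 2k3 + k4) = -0.995082
p(1.72) ≈ -0.9951

-0.9951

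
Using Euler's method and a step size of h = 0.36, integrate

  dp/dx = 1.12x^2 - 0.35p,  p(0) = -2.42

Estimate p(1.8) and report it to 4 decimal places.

Euler: p_{n+1} = p_n + h·f(x_n, p_n).
x=0.000000, p=-2.420000: f=0.847000 → p ← -2.420000 + 0.36·0.847000 = -2.115080
x=0.360000, p=-2.115080: f=0.885430 → p ← -2.115080 + 0.36·0.885430 = -1.796325
x=0.720000, p=-1.796325: f=1.209322 → p ← -1.796325 + 0.36·1.209322 = -1.360969
x=1.080000, p=-1.360969: f=1.782707 → p ← -1.360969 + 0.36·1.782707 = -0.719195
x=1.440000, p=-0.719195: f=2.574150 → p ← -0.719195 + 0.36·2.574150 = 0.207499
p(1.8) ≈ 0.2075

0.2075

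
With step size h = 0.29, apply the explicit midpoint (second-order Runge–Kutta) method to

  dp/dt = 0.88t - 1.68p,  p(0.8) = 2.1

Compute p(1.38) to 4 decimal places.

Midpoint: k1 = f(t_n, p_n); k2 = f(t_n + h/2, p_n + (h/2)·k1); p_{n+1} = p_n + h·k2.
t=0.800000, p=2.100000:
  k1 = f(0.800000, 2.100000) = -2.824000
  k2 = f(0.945000, 1.690520) = -2.008474
  p ← 2.100000 + 0.29·(-2.008474) = 1.517543
t=1.090000, p=1.517543:
  k1 = f(1.090000, 1.517543) = -1.590272
  k2 = f(1.235000, 1.286953) = -1.075281
  p ← 1.517543 + 0.29·(-1.075281) = 1.205711
p(1.38) ≈ 1.2057

1.2057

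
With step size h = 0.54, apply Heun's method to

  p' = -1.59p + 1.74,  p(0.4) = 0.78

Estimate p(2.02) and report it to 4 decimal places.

Heun: k1 = f(t_n, p_n); k2 = f(t_n + h, p_n + h·k1); p_{n+1} = p_n + (h/2)·(k1 + k2).
t=0.400000, p=0.780000:
  k1 = f(0.400000, 0.780000) = 0.499800
  k2 = f(0.940000, 1.049892) = 0.070672
  p ← 0.780000 + (0.54/2)·(0.499800 + 0.070672) = 0.934027
t=0.940000, p=0.934027:
  k1 = f(0.940000, 0.934027) = 0.254896
  k2 = f(1.480000, 1.071671) = 0.036042
  p ← 0.934027 + (0.54/2)·(0.254896 + 0.036042) = 1.012581
t=1.480000, p=1.012581:
  k1 = f(1.480000, 1.012581) = 0.129996
  k2 = f(2.020000, 1.082779) = 0.018381
  p ← 1.012581 + (0.54/2)·(0.129996 + 0.018381) = 1.052643
p(2.02) ≈ 1.0526

1.0526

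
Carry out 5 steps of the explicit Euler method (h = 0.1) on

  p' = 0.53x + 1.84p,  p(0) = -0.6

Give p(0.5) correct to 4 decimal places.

Euler: p_{n+1} = p_n + h·f(x_n, p_n).
x=0.000000, p=-0.600000: f=-1.104000 → p ← -0.600000 + 0.1·(-1.104000) = -0.710400
x=0.100000, p=-0.710400: f=-1.254136 → p ← -0.710400 + 0.1·(-1.254136) = -0.835814
x=0.200000, p=-0.835814: f=-1.431897 → p ← -0.835814 + 0.1·(-1.431897) = -0.979003
x=0.300000, p=-0.979003: f=-1.642366 → p ← -0.979003 + 0.1·(-1.642366) = -1.143240
x=0.400000, p=-1.143240: f=-1.891561 → p ← -1.143240 + 0.1·(-1.891561) = -1.332396
p(0.5) ≈ -1.3324

-1.3324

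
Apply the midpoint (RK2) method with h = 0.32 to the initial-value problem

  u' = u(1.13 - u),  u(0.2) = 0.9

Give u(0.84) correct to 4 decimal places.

Midpoint: k1 = f(x_n, u_n); k2 = f(x_n + h/2, u_n + (h/2)·k1); u_{n+1} = u_n + h·k2.
x=0.200000, u=0.900000:
  k1 = f(0.200000, 0.900000) = 0.207000
  k2 = f(0.360000, 0.933120) = 0.183713
  u ← 0.900000 + 0.32·0.183713 = 0.958788
x=0.520000, u=0.958788:
  k1 = f(0.520000, 0.958788) = 0.164156
  k2 = f(0.680000, 0.985053) = 0.142780
  u ← 0.958788 + 0.32·0.142780 = 1.004478
u(0.84) ≈ 1.0045

1.0045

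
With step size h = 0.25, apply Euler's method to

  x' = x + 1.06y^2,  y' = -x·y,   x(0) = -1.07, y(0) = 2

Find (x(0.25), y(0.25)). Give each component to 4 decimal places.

-0.2775, 2.5350

Euler on (x,y): x_{n+1} = x_n + h·x', y_{n+1} = y_n + h·y'.
0.000000: (-1.070000, 2.000000); f=(3.170000, 2.140000) → (-0.277500, 2.535000)
(x(0.25), y(0.25)) ≈ (-0.2775, 2.5350)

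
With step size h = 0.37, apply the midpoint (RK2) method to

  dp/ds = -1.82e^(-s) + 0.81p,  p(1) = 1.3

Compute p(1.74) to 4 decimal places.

Midpoint: k1 = f(s_n, p_n); k2 = f(s_n + h/2, p_n + (h/2)·k1); p_{n+1} = p_n + h·k2.
s=1.000000, p=1.300000:
  k1 = f(1.000000, 1.300000) = 0.383459
  k2 = f(1.185000, 1.370940) = 0.554003
  p ← 1.300000 + 0.37·0.554003 = 1.504981
s=1.370000, p=1.504981:
  k1 = f(1.370000, 1.504981) = 0.756560
  k2 = f(1.555000, 1.644945) = 0.948041
  p ← 1.504981 + 0.37·0.948041 = 1.855756
p(1.74) ≈ 1.8558

1.8558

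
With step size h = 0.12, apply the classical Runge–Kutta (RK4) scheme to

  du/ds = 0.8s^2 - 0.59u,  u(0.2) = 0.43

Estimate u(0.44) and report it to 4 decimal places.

RK4: k1 = f(s_n, u_n); k2 = f(s_n + h/2, u_n + (h/2)·k1); k3 = f(s_n + h/2, u_n + (h/2)·k2); k4 = f(s_n + h, u_n + h·k3); u_{n+1} = u_n + (h/6)·(k1 + 2k2 + 2k3 + k4).
s=0.200000, u=0.430000:
  k1 = f(0.200000, 0.430000) = -0.221700
  k2 = f(0.260000, 0.416698) = -0.191772
  k3 = f(0.260000, 0.418494) = -0.192831
  k4 = f(0.320000, 0.406860) = -0.158128
  u ← 0.430000 + (0.12/6)·(k1 + 2k2 + 2k3 + k4) = 0.407019
s=0.320000, u=0.407019:
  k1 = f(0.320000, 0.407019) = -0.158221
  k2 = f(0.380000, 0.397526) = -0.119020
  k3 = f(0.380000, 0.399878) = -0.120408
  k4 = f(0.440000, 0.392570) = -0.076737
  u ← 0.407019 + (0.12/6)·(k1 + 2k2 + 2k3 + k4) = 0.392743
u(0.44) ≈ 0.3927

0.3927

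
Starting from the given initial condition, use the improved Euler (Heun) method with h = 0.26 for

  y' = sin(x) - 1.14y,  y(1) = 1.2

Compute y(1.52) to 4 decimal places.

1.0375

Heun: k1 = f(x_n, y_n); k2 = f(x_n + h, y_n + h·k1); y_{n+1} = y_n + (h/2)·(k1 + k2).
x=1.000000, y=1.200000:
  k1 = f(1.000000, 1.200000) = -0.526529
  k2 = f(1.260000, 1.063102) = -0.259846
  y ← 1.200000 + (0.26/2)·(-0.526529 + (-0.259846)) = 1.097771
x=1.260000, y=1.097771:
  k1 = f(1.260000, 1.097771) = -0.299369
  k2 = f(1.520000, 1.019935) = -0.164016
  y ← 1.097771 + (0.26/2)·(-0.299369 + (-0.164016)) = 1.037531
y(1.52) ≈ 1.0375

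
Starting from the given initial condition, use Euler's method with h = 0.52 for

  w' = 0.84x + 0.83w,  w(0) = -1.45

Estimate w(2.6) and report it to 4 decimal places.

-5.2377

Euler: w_{n+1} = w_n + h·f(x_n, w_n).
x=0.000000, w=-1.450000: f=-1.203500 → w ← -1.450000 + 0.52·(-1.203500) = -2.075820
x=0.520000, w=-2.075820: f=-1.286131 → w ← -2.075820 + 0.52·(-1.286131) = -2.744608
x=1.040000, w=-2.744608: f=-1.404425 → w ← -2.744608 + 0.52·(-1.404425) = -3.474909
x=1.560000, w=-3.474909: f=-1.573774 → w ← -3.474909 + 0.52·(-1.573774) = -4.293271
x=2.080000, w=-4.293271: f=-1.816215 → w ← -4.293271 + 0.52·(-1.816215) = -5.237703
w(2.6) ≈ -5.2377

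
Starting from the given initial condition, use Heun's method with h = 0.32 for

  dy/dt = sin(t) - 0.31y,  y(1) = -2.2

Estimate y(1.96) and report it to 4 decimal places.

-0.8451

Heun: k1 = f(t_n, y_n); k2 = f(t_n + h, y_n + h·k1); y_{n+1} = y_n + (h/2)·(k1 + k2).
t=1.000000, y=-2.200000:
  k1 = f(1.000000, -2.200000) = 1.523471
  k2 = f(1.320000, -1.712489) = 1.499587
  y ← -2.200000 + (0.32/2)·(1.523471 + 1.499587) = -1.716311
t=1.320000, y=-1.716311:
  k1 = f(1.320000, -1.716311) = 1.500771
  k2 = f(1.640000, -1.236064) = 1.380786
  y ← -1.716311 + (0.32/2)·(1.500771 + 1.380786) = -1.255262
t=1.640000, y=-1.255262:
  k1 = f(1.640000, -1.255262) = 1.386737
  k2 = f(1.960000, -0.811506) = 1.176778
  y ← -1.255262 + (0.32/2)·(1.386737 + 1.176778) = -0.845099
y(1.96) ≈ -0.8451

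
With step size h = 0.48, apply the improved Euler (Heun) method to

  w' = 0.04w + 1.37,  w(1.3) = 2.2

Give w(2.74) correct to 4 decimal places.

4.3610

Heun: k1 = f(t_n, w_n); k2 = f(t_n + h, w_n + h·k1); w_{n+1} = w_n + (h/2)·(k1 + k2).
t=1.300000, w=2.200000:
  k1 = f(1.300000, 2.200000) = 1.458000
  k2 = f(1.780000, 2.899840) = 1.485994
  w ← 2.200000 + (0.48/2)·(1.458000 + 1.485994) = 2.906558
t=1.780000, w=2.906558:
  k1 = f(1.780000, 2.906558) = 1.486262
  k2 = f(2.260000, 3.619964) = 1.514799
  w ← 2.906558 + (0.48/2)·(1.486262 + 1.514799) = 3.626813
t=2.260000, w=3.626813:
  k1 = f(2.260000, 3.626813) = 1.515073
  k2 = f(2.740000, 4.354048) = 1.544162
  w ← 3.626813 + (0.48/2)·(1.515073 + 1.544162) = 4.361029
w(2.74) ≈ 4.3610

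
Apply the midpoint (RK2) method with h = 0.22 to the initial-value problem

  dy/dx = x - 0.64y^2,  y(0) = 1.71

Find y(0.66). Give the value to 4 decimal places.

Midpoint: k1 = f(x_n, y_n); k2 = f(x_n + h/2, y_n + (h/2)·k1); y_{n+1} = y_n + h·k2.
x=0.000000, y=1.710000:
  k1 = f(0.000000, 1.710000) = -1.871424
  k2 = f(0.110000, 1.504143) = -1.337966
  y ← 1.710000 + 0.22·(-1.337966) = 1.415647
x=0.220000, y=1.415647:
  k1 = f(0.220000, 1.415647) = -1.062597
  k2 = f(0.330000, 1.298762) = -0.749541
  y ← 1.415647 + 0.22·(-0.749541) = 1.250749
x=0.440000, y=1.250749:
  k1 = f(0.440000, 1.250749) = -0.561198
  k2 = f(0.550000, 1.189017) = -0.354807
  y ← 1.250749 + 0.22·(-0.354807) = 1.172691
y(0.66) ≈ 1.1727

1.1727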